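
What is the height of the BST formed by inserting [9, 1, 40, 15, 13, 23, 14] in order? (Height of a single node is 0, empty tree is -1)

Insertion order: [9, 1, 40, 15, 13, 23, 14]
Tree (level-order array): [9, 1, 40, None, None, 15, None, 13, 23, None, 14]
Compute height bottom-up (empty subtree = -1):
  height(1) = 1 + max(-1, -1) = 0
  height(14) = 1 + max(-1, -1) = 0
  height(13) = 1 + max(-1, 0) = 1
  height(23) = 1 + max(-1, -1) = 0
  height(15) = 1 + max(1, 0) = 2
  height(40) = 1 + max(2, -1) = 3
  height(9) = 1 + max(0, 3) = 4
Height = 4


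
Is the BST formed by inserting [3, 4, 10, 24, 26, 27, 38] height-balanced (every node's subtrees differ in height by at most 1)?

Tree (level-order array): [3, None, 4, None, 10, None, 24, None, 26, None, 27, None, 38]
Definition: a tree is height-balanced if, at every node, |h(left) - h(right)| <= 1 (empty subtree has height -1).
Bottom-up per-node check:
  node 38: h_left=-1, h_right=-1, diff=0 [OK], height=0
  node 27: h_left=-1, h_right=0, diff=1 [OK], height=1
  node 26: h_left=-1, h_right=1, diff=2 [FAIL (|-1-1|=2 > 1)], height=2
  node 24: h_left=-1, h_right=2, diff=3 [FAIL (|-1-2|=3 > 1)], height=3
  node 10: h_left=-1, h_right=3, diff=4 [FAIL (|-1-3|=4 > 1)], height=4
  node 4: h_left=-1, h_right=4, diff=5 [FAIL (|-1-4|=5 > 1)], height=5
  node 3: h_left=-1, h_right=5, diff=6 [FAIL (|-1-5|=6 > 1)], height=6
Node 26 violates the condition: |-1 - 1| = 2 > 1.
Result: Not balanced


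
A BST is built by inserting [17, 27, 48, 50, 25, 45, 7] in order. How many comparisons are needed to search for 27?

Search path for 27: 17 -> 27
Found: True
Comparisons: 2


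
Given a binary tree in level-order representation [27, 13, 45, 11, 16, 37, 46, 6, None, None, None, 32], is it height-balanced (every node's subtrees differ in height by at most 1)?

Tree (level-order array): [27, 13, 45, 11, 16, 37, 46, 6, None, None, None, 32]
Definition: a tree is height-balanced if, at every node, |h(left) - h(right)| <= 1 (empty subtree has height -1).
Bottom-up per-node check:
  node 6: h_left=-1, h_right=-1, diff=0 [OK], height=0
  node 11: h_left=0, h_right=-1, diff=1 [OK], height=1
  node 16: h_left=-1, h_right=-1, diff=0 [OK], height=0
  node 13: h_left=1, h_right=0, diff=1 [OK], height=2
  node 32: h_left=-1, h_right=-1, diff=0 [OK], height=0
  node 37: h_left=0, h_right=-1, diff=1 [OK], height=1
  node 46: h_left=-1, h_right=-1, diff=0 [OK], height=0
  node 45: h_left=1, h_right=0, diff=1 [OK], height=2
  node 27: h_left=2, h_right=2, diff=0 [OK], height=3
All nodes satisfy the balance condition.
Result: Balanced


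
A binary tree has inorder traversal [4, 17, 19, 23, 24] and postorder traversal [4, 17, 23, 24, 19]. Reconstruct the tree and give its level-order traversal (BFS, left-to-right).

Inorder:   [4, 17, 19, 23, 24]
Postorder: [4, 17, 23, 24, 19]
Algorithm: postorder visits root last, so walk postorder right-to-left;
each value is the root of the current inorder slice — split it at that
value, recurse on the right subtree first, then the left.
Recursive splits:
  root=19; inorder splits into left=[4, 17], right=[23, 24]
  root=24; inorder splits into left=[23], right=[]
  root=23; inorder splits into left=[], right=[]
  root=17; inorder splits into left=[4], right=[]
  root=4; inorder splits into left=[], right=[]
Reconstructed level-order: [19, 17, 24, 4, 23]


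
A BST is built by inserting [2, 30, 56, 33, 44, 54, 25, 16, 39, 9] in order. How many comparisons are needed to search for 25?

Search path for 25: 2 -> 30 -> 25
Found: True
Comparisons: 3


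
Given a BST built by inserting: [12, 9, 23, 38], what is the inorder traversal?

Tree insertion order: [12, 9, 23, 38]
Tree (level-order array): [12, 9, 23, None, None, None, 38]
Inorder traversal: [9, 12, 23, 38]


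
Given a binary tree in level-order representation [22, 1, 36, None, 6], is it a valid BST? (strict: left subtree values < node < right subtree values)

Level-order array: [22, 1, 36, None, 6]
Validate using subtree bounds (lo, hi): at each node, require lo < value < hi,
then recurse left with hi=value and right with lo=value.
Preorder trace (stopping at first violation):
  at node 22 with bounds (-inf, +inf): OK
  at node 1 with bounds (-inf, 22): OK
  at node 6 with bounds (1, 22): OK
  at node 36 with bounds (22, +inf): OK
No violation found at any node.
Result: Valid BST


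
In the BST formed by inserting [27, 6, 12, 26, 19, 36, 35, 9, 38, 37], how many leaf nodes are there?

Tree built from: [27, 6, 12, 26, 19, 36, 35, 9, 38, 37]
Tree (level-order array): [27, 6, 36, None, 12, 35, 38, 9, 26, None, None, 37, None, None, None, 19]
Rule: A leaf has 0 children.
Per-node child counts:
  node 27: 2 child(ren)
  node 6: 1 child(ren)
  node 12: 2 child(ren)
  node 9: 0 child(ren)
  node 26: 1 child(ren)
  node 19: 0 child(ren)
  node 36: 2 child(ren)
  node 35: 0 child(ren)
  node 38: 1 child(ren)
  node 37: 0 child(ren)
Matching nodes: [9, 19, 35, 37]
Count of leaf nodes: 4


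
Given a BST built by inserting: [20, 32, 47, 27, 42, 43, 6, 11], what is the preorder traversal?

Tree insertion order: [20, 32, 47, 27, 42, 43, 6, 11]
Tree (level-order array): [20, 6, 32, None, 11, 27, 47, None, None, None, None, 42, None, None, 43]
Preorder traversal: [20, 6, 11, 32, 27, 47, 42, 43]


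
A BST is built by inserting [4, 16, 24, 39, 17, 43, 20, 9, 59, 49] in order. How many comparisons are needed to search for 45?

Search path for 45: 4 -> 16 -> 24 -> 39 -> 43 -> 59 -> 49
Found: False
Comparisons: 7


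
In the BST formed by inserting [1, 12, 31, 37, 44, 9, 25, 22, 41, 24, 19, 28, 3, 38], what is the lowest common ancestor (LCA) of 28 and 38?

Tree insertion order: [1, 12, 31, 37, 44, 9, 25, 22, 41, 24, 19, 28, 3, 38]
Tree (level-order array): [1, None, 12, 9, 31, 3, None, 25, 37, None, None, 22, 28, None, 44, 19, 24, None, None, 41, None, None, None, None, None, 38]
In a BST, the LCA of p=28, q=38 is the first node v on the
root-to-leaf path with p <= v <= q (go left if both < v, right if both > v).
Walk from root:
  at 1: both 28 and 38 > 1, go right
  at 12: both 28 and 38 > 12, go right
  at 31: 28 <= 31 <= 38, this is the LCA
LCA = 31


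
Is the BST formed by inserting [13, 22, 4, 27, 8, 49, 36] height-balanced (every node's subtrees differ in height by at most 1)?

Tree (level-order array): [13, 4, 22, None, 8, None, 27, None, None, None, 49, 36]
Definition: a tree is height-balanced if, at every node, |h(left) - h(right)| <= 1 (empty subtree has height -1).
Bottom-up per-node check:
  node 8: h_left=-1, h_right=-1, diff=0 [OK], height=0
  node 4: h_left=-1, h_right=0, diff=1 [OK], height=1
  node 36: h_left=-1, h_right=-1, diff=0 [OK], height=0
  node 49: h_left=0, h_right=-1, diff=1 [OK], height=1
  node 27: h_left=-1, h_right=1, diff=2 [FAIL (|-1-1|=2 > 1)], height=2
  node 22: h_left=-1, h_right=2, diff=3 [FAIL (|-1-2|=3 > 1)], height=3
  node 13: h_left=1, h_right=3, diff=2 [FAIL (|1-3|=2 > 1)], height=4
Node 27 violates the condition: |-1 - 1| = 2 > 1.
Result: Not balanced


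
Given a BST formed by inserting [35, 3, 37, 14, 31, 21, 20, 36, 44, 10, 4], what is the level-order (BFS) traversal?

Tree insertion order: [35, 3, 37, 14, 31, 21, 20, 36, 44, 10, 4]
Tree (level-order array): [35, 3, 37, None, 14, 36, 44, 10, 31, None, None, None, None, 4, None, 21, None, None, None, 20]
BFS from the root, enqueuing left then right child of each popped node:
  queue [35] -> pop 35, enqueue [3, 37], visited so far: [35]
  queue [3, 37] -> pop 3, enqueue [14], visited so far: [35, 3]
  queue [37, 14] -> pop 37, enqueue [36, 44], visited so far: [35, 3, 37]
  queue [14, 36, 44] -> pop 14, enqueue [10, 31], visited so far: [35, 3, 37, 14]
  queue [36, 44, 10, 31] -> pop 36, enqueue [none], visited so far: [35, 3, 37, 14, 36]
  queue [44, 10, 31] -> pop 44, enqueue [none], visited so far: [35, 3, 37, 14, 36, 44]
  queue [10, 31] -> pop 10, enqueue [4], visited so far: [35, 3, 37, 14, 36, 44, 10]
  queue [31, 4] -> pop 31, enqueue [21], visited so far: [35, 3, 37, 14, 36, 44, 10, 31]
  queue [4, 21] -> pop 4, enqueue [none], visited so far: [35, 3, 37, 14, 36, 44, 10, 31, 4]
  queue [21] -> pop 21, enqueue [20], visited so far: [35, 3, 37, 14, 36, 44, 10, 31, 4, 21]
  queue [20] -> pop 20, enqueue [none], visited so far: [35, 3, 37, 14, 36, 44, 10, 31, 4, 21, 20]
Result: [35, 3, 37, 14, 36, 44, 10, 31, 4, 21, 20]


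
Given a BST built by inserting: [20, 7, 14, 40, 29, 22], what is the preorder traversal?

Tree insertion order: [20, 7, 14, 40, 29, 22]
Tree (level-order array): [20, 7, 40, None, 14, 29, None, None, None, 22]
Preorder traversal: [20, 7, 14, 40, 29, 22]


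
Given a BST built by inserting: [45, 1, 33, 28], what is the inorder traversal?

Tree insertion order: [45, 1, 33, 28]
Tree (level-order array): [45, 1, None, None, 33, 28]
Inorder traversal: [1, 28, 33, 45]


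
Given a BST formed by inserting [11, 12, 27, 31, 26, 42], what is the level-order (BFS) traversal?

Tree insertion order: [11, 12, 27, 31, 26, 42]
Tree (level-order array): [11, None, 12, None, 27, 26, 31, None, None, None, 42]
BFS from the root, enqueuing left then right child of each popped node:
  queue [11] -> pop 11, enqueue [12], visited so far: [11]
  queue [12] -> pop 12, enqueue [27], visited so far: [11, 12]
  queue [27] -> pop 27, enqueue [26, 31], visited so far: [11, 12, 27]
  queue [26, 31] -> pop 26, enqueue [none], visited so far: [11, 12, 27, 26]
  queue [31] -> pop 31, enqueue [42], visited so far: [11, 12, 27, 26, 31]
  queue [42] -> pop 42, enqueue [none], visited so far: [11, 12, 27, 26, 31, 42]
Result: [11, 12, 27, 26, 31, 42]


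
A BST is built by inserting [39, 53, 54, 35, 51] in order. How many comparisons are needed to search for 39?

Search path for 39: 39
Found: True
Comparisons: 1


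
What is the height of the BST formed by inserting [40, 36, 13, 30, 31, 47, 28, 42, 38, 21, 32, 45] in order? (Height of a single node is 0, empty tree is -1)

Insertion order: [40, 36, 13, 30, 31, 47, 28, 42, 38, 21, 32, 45]
Tree (level-order array): [40, 36, 47, 13, 38, 42, None, None, 30, None, None, None, 45, 28, 31, None, None, 21, None, None, 32]
Compute height bottom-up (empty subtree = -1):
  height(21) = 1 + max(-1, -1) = 0
  height(28) = 1 + max(0, -1) = 1
  height(32) = 1 + max(-1, -1) = 0
  height(31) = 1 + max(-1, 0) = 1
  height(30) = 1 + max(1, 1) = 2
  height(13) = 1 + max(-1, 2) = 3
  height(38) = 1 + max(-1, -1) = 0
  height(36) = 1 + max(3, 0) = 4
  height(45) = 1 + max(-1, -1) = 0
  height(42) = 1 + max(-1, 0) = 1
  height(47) = 1 + max(1, -1) = 2
  height(40) = 1 + max(4, 2) = 5
Height = 5


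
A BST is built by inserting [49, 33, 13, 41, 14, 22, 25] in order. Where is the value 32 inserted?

Starting tree (level order): [49, 33, None, 13, 41, None, 14, None, None, None, 22, None, 25]
Insertion path: 49 -> 33 -> 13 -> 14 -> 22 -> 25
Result: insert 32 as right child of 25
Final tree (level order): [49, 33, None, 13, 41, None, 14, None, None, None, 22, None, 25, None, 32]


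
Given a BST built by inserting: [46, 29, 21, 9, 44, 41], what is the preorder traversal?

Tree insertion order: [46, 29, 21, 9, 44, 41]
Tree (level-order array): [46, 29, None, 21, 44, 9, None, 41]
Preorder traversal: [46, 29, 21, 9, 44, 41]


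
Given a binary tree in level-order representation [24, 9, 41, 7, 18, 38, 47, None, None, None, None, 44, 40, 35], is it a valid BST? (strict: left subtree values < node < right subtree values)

Level-order array: [24, 9, 41, 7, 18, 38, 47, None, None, None, None, 44, 40, 35]
Validate using subtree bounds (lo, hi): at each node, require lo < value < hi,
then recurse left with hi=value and right with lo=value.
Preorder trace (stopping at first violation):
  at node 24 with bounds (-inf, +inf): OK
  at node 9 with bounds (-inf, 24): OK
  at node 7 with bounds (-inf, 9): OK
  at node 18 with bounds (9, 24): OK
  at node 41 with bounds (24, +inf): OK
  at node 38 with bounds (24, 41): OK
  at node 44 with bounds (24, 38): VIOLATION
Node 44 violates its bound: not (24 < 44 < 38).
Result: Not a valid BST


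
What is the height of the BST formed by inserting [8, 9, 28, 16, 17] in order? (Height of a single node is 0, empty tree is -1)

Insertion order: [8, 9, 28, 16, 17]
Tree (level-order array): [8, None, 9, None, 28, 16, None, None, 17]
Compute height bottom-up (empty subtree = -1):
  height(17) = 1 + max(-1, -1) = 0
  height(16) = 1 + max(-1, 0) = 1
  height(28) = 1 + max(1, -1) = 2
  height(9) = 1 + max(-1, 2) = 3
  height(8) = 1 + max(-1, 3) = 4
Height = 4


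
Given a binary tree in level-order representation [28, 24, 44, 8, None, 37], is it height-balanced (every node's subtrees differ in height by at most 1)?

Tree (level-order array): [28, 24, 44, 8, None, 37]
Definition: a tree is height-balanced if, at every node, |h(left) - h(right)| <= 1 (empty subtree has height -1).
Bottom-up per-node check:
  node 8: h_left=-1, h_right=-1, diff=0 [OK], height=0
  node 24: h_left=0, h_right=-1, diff=1 [OK], height=1
  node 37: h_left=-1, h_right=-1, diff=0 [OK], height=0
  node 44: h_left=0, h_right=-1, diff=1 [OK], height=1
  node 28: h_left=1, h_right=1, diff=0 [OK], height=2
All nodes satisfy the balance condition.
Result: Balanced


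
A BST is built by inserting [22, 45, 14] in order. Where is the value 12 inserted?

Starting tree (level order): [22, 14, 45]
Insertion path: 22 -> 14
Result: insert 12 as left child of 14
Final tree (level order): [22, 14, 45, 12]


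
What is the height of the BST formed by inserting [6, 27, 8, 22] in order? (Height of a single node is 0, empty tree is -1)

Insertion order: [6, 27, 8, 22]
Tree (level-order array): [6, None, 27, 8, None, None, 22]
Compute height bottom-up (empty subtree = -1):
  height(22) = 1 + max(-1, -1) = 0
  height(8) = 1 + max(-1, 0) = 1
  height(27) = 1 + max(1, -1) = 2
  height(6) = 1 + max(-1, 2) = 3
Height = 3


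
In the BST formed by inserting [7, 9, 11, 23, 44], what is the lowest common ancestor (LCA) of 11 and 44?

Tree insertion order: [7, 9, 11, 23, 44]
Tree (level-order array): [7, None, 9, None, 11, None, 23, None, 44]
In a BST, the LCA of p=11, q=44 is the first node v on the
root-to-leaf path with p <= v <= q (go left if both < v, right if both > v).
Walk from root:
  at 7: both 11 and 44 > 7, go right
  at 9: both 11 and 44 > 9, go right
  at 11: 11 <= 11 <= 44, this is the LCA
LCA = 11


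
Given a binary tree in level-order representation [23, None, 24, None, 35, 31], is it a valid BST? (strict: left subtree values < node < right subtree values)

Level-order array: [23, None, 24, None, 35, 31]
Validate using subtree bounds (lo, hi): at each node, require lo < value < hi,
then recurse left with hi=value and right with lo=value.
Preorder trace (stopping at first violation):
  at node 23 with bounds (-inf, +inf): OK
  at node 24 with bounds (23, +inf): OK
  at node 35 with bounds (24, +inf): OK
  at node 31 with bounds (24, 35): OK
No violation found at any node.
Result: Valid BST


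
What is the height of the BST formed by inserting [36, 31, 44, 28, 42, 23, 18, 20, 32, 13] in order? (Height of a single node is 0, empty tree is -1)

Insertion order: [36, 31, 44, 28, 42, 23, 18, 20, 32, 13]
Tree (level-order array): [36, 31, 44, 28, 32, 42, None, 23, None, None, None, None, None, 18, None, 13, 20]
Compute height bottom-up (empty subtree = -1):
  height(13) = 1 + max(-1, -1) = 0
  height(20) = 1 + max(-1, -1) = 0
  height(18) = 1 + max(0, 0) = 1
  height(23) = 1 + max(1, -1) = 2
  height(28) = 1 + max(2, -1) = 3
  height(32) = 1 + max(-1, -1) = 0
  height(31) = 1 + max(3, 0) = 4
  height(42) = 1 + max(-1, -1) = 0
  height(44) = 1 + max(0, -1) = 1
  height(36) = 1 + max(4, 1) = 5
Height = 5


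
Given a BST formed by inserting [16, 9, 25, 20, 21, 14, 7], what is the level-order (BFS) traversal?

Tree insertion order: [16, 9, 25, 20, 21, 14, 7]
Tree (level-order array): [16, 9, 25, 7, 14, 20, None, None, None, None, None, None, 21]
BFS from the root, enqueuing left then right child of each popped node:
  queue [16] -> pop 16, enqueue [9, 25], visited so far: [16]
  queue [9, 25] -> pop 9, enqueue [7, 14], visited so far: [16, 9]
  queue [25, 7, 14] -> pop 25, enqueue [20], visited so far: [16, 9, 25]
  queue [7, 14, 20] -> pop 7, enqueue [none], visited so far: [16, 9, 25, 7]
  queue [14, 20] -> pop 14, enqueue [none], visited so far: [16, 9, 25, 7, 14]
  queue [20] -> pop 20, enqueue [21], visited so far: [16, 9, 25, 7, 14, 20]
  queue [21] -> pop 21, enqueue [none], visited so far: [16, 9, 25, 7, 14, 20, 21]
Result: [16, 9, 25, 7, 14, 20, 21]


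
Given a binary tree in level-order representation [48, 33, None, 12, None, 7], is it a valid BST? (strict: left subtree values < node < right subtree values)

Level-order array: [48, 33, None, 12, None, 7]
Validate using subtree bounds (lo, hi): at each node, require lo < value < hi,
then recurse left with hi=value and right with lo=value.
Preorder trace (stopping at first violation):
  at node 48 with bounds (-inf, +inf): OK
  at node 33 with bounds (-inf, 48): OK
  at node 12 with bounds (-inf, 33): OK
  at node 7 with bounds (-inf, 12): OK
No violation found at any node.
Result: Valid BST


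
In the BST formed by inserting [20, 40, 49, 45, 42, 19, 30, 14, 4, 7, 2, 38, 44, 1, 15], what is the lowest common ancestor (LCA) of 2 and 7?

Tree insertion order: [20, 40, 49, 45, 42, 19, 30, 14, 4, 7, 2, 38, 44, 1, 15]
Tree (level-order array): [20, 19, 40, 14, None, 30, 49, 4, 15, None, 38, 45, None, 2, 7, None, None, None, None, 42, None, 1, None, None, None, None, 44]
In a BST, the LCA of p=2, q=7 is the first node v on the
root-to-leaf path with p <= v <= q (go left if both < v, right if both > v).
Walk from root:
  at 20: both 2 and 7 < 20, go left
  at 19: both 2 and 7 < 19, go left
  at 14: both 2 and 7 < 14, go left
  at 4: 2 <= 4 <= 7, this is the LCA
LCA = 4


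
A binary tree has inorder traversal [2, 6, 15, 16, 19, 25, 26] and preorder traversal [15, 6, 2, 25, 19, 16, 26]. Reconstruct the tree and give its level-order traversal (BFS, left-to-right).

Inorder:  [2, 6, 15, 16, 19, 25, 26]
Preorder: [15, 6, 2, 25, 19, 16, 26]
Algorithm: preorder visits root first, so consume preorder in order;
for each root, split the current inorder slice at that value into
left-subtree inorder and right-subtree inorder, then recurse.
Recursive splits:
  root=15; inorder splits into left=[2, 6], right=[16, 19, 25, 26]
  root=6; inorder splits into left=[2], right=[]
  root=2; inorder splits into left=[], right=[]
  root=25; inorder splits into left=[16, 19], right=[26]
  root=19; inorder splits into left=[16], right=[]
  root=16; inorder splits into left=[], right=[]
  root=26; inorder splits into left=[], right=[]
Reconstructed level-order: [15, 6, 25, 2, 19, 26, 16]


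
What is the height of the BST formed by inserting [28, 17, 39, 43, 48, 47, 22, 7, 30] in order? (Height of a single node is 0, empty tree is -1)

Insertion order: [28, 17, 39, 43, 48, 47, 22, 7, 30]
Tree (level-order array): [28, 17, 39, 7, 22, 30, 43, None, None, None, None, None, None, None, 48, 47]
Compute height bottom-up (empty subtree = -1):
  height(7) = 1 + max(-1, -1) = 0
  height(22) = 1 + max(-1, -1) = 0
  height(17) = 1 + max(0, 0) = 1
  height(30) = 1 + max(-1, -1) = 0
  height(47) = 1 + max(-1, -1) = 0
  height(48) = 1 + max(0, -1) = 1
  height(43) = 1 + max(-1, 1) = 2
  height(39) = 1 + max(0, 2) = 3
  height(28) = 1 + max(1, 3) = 4
Height = 4


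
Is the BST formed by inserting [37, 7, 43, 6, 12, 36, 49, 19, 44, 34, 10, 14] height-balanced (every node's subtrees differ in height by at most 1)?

Tree (level-order array): [37, 7, 43, 6, 12, None, 49, None, None, 10, 36, 44, None, None, None, 19, None, None, None, 14, 34]
Definition: a tree is height-balanced if, at every node, |h(left) - h(right)| <= 1 (empty subtree has height -1).
Bottom-up per-node check:
  node 6: h_left=-1, h_right=-1, diff=0 [OK], height=0
  node 10: h_left=-1, h_right=-1, diff=0 [OK], height=0
  node 14: h_left=-1, h_right=-1, diff=0 [OK], height=0
  node 34: h_left=-1, h_right=-1, diff=0 [OK], height=0
  node 19: h_left=0, h_right=0, diff=0 [OK], height=1
  node 36: h_left=1, h_right=-1, diff=2 [FAIL (|1--1|=2 > 1)], height=2
  node 12: h_left=0, h_right=2, diff=2 [FAIL (|0-2|=2 > 1)], height=3
  node 7: h_left=0, h_right=3, diff=3 [FAIL (|0-3|=3 > 1)], height=4
  node 44: h_left=-1, h_right=-1, diff=0 [OK], height=0
  node 49: h_left=0, h_right=-1, diff=1 [OK], height=1
  node 43: h_left=-1, h_right=1, diff=2 [FAIL (|-1-1|=2 > 1)], height=2
  node 37: h_left=4, h_right=2, diff=2 [FAIL (|4-2|=2 > 1)], height=5
Node 36 violates the condition: |1 - -1| = 2 > 1.
Result: Not balanced


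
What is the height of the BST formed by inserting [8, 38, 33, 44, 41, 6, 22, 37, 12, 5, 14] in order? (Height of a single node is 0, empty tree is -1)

Insertion order: [8, 38, 33, 44, 41, 6, 22, 37, 12, 5, 14]
Tree (level-order array): [8, 6, 38, 5, None, 33, 44, None, None, 22, 37, 41, None, 12, None, None, None, None, None, None, 14]
Compute height bottom-up (empty subtree = -1):
  height(5) = 1 + max(-1, -1) = 0
  height(6) = 1 + max(0, -1) = 1
  height(14) = 1 + max(-1, -1) = 0
  height(12) = 1 + max(-1, 0) = 1
  height(22) = 1 + max(1, -1) = 2
  height(37) = 1 + max(-1, -1) = 0
  height(33) = 1 + max(2, 0) = 3
  height(41) = 1 + max(-1, -1) = 0
  height(44) = 1 + max(0, -1) = 1
  height(38) = 1 + max(3, 1) = 4
  height(8) = 1 + max(1, 4) = 5
Height = 5


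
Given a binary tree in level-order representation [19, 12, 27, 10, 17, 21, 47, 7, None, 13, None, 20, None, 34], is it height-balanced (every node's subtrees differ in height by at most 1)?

Tree (level-order array): [19, 12, 27, 10, 17, 21, 47, 7, None, 13, None, 20, None, 34]
Definition: a tree is height-balanced if, at every node, |h(left) - h(right)| <= 1 (empty subtree has height -1).
Bottom-up per-node check:
  node 7: h_left=-1, h_right=-1, diff=0 [OK], height=0
  node 10: h_left=0, h_right=-1, diff=1 [OK], height=1
  node 13: h_left=-1, h_right=-1, diff=0 [OK], height=0
  node 17: h_left=0, h_right=-1, diff=1 [OK], height=1
  node 12: h_left=1, h_right=1, diff=0 [OK], height=2
  node 20: h_left=-1, h_right=-1, diff=0 [OK], height=0
  node 21: h_left=0, h_right=-1, diff=1 [OK], height=1
  node 34: h_left=-1, h_right=-1, diff=0 [OK], height=0
  node 47: h_left=0, h_right=-1, diff=1 [OK], height=1
  node 27: h_left=1, h_right=1, diff=0 [OK], height=2
  node 19: h_left=2, h_right=2, diff=0 [OK], height=3
All nodes satisfy the balance condition.
Result: Balanced


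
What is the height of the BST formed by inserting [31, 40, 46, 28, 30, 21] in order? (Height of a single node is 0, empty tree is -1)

Insertion order: [31, 40, 46, 28, 30, 21]
Tree (level-order array): [31, 28, 40, 21, 30, None, 46]
Compute height bottom-up (empty subtree = -1):
  height(21) = 1 + max(-1, -1) = 0
  height(30) = 1 + max(-1, -1) = 0
  height(28) = 1 + max(0, 0) = 1
  height(46) = 1 + max(-1, -1) = 0
  height(40) = 1 + max(-1, 0) = 1
  height(31) = 1 + max(1, 1) = 2
Height = 2


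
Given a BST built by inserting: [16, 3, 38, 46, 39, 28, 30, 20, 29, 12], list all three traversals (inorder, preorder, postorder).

Tree insertion order: [16, 3, 38, 46, 39, 28, 30, 20, 29, 12]
Tree (level-order array): [16, 3, 38, None, 12, 28, 46, None, None, 20, 30, 39, None, None, None, 29]
Inorder (L, root, R): [3, 12, 16, 20, 28, 29, 30, 38, 39, 46]
Preorder (root, L, R): [16, 3, 12, 38, 28, 20, 30, 29, 46, 39]
Postorder (L, R, root): [12, 3, 20, 29, 30, 28, 39, 46, 38, 16]


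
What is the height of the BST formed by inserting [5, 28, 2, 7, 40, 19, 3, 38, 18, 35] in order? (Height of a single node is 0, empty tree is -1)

Insertion order: [5, 28, 2, 7, 40, 19, 3, 38, 18, 35]
Tree (level-order array): [5, 2, 28, None, 3, 7, 40, None, None, None, 19, 38, None, 18, None, 35]
Compute height bottom-up (empty subtree = -1):
  height(3) = 1 + max(-1, -1) = 0
  height(2) = 1 + max(-1, 0) = 1
  height(18) = 1 + max(-1, -1) = 0
  height(19) = 1 + max(0, -1) = 1
  height(7) = 1 + max(-1, 1) = 2
  height(35) = 1 + max(-1, -1) = 0
  height(38) = 1 + max(0, -1) = 1
  height(40) = 1 + max(1, -1) = 2
  height(28) = 1 + max(2, 2) = 3
  height(5) = 1 + max(1, 3) = 4
Height = 4


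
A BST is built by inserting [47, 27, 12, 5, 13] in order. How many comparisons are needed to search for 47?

Search path for 47: 47
Found: True
Comparisons: 1


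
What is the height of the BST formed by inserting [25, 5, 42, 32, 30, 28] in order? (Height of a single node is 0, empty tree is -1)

Insertion order: [25, 5, 42, 32, 30, 28]
Tree (level-order array): [25, 5, 42, None, None, 32, None, 30, None, 28]
Compute height bottom-up (empty subtree = -1):
  height(5) = 1 + max(-1, -1) = 0
  height(28) = 1 + max(-1, -1) = 0
  height(30) = 1 + max(0, -1) = 1
  height(32) = 1 + max(1, -1) = 2
  height(42) = 1 + max(2, -1) = 3
  height(25) = 1 + max(0, 3) = 4
Height = 4


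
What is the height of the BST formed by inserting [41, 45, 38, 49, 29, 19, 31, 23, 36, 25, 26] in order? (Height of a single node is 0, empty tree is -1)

Insertion order: [41, 45, 38, 49, 29, 19, 31, 23, 36, 25, 26]
Tree (level-order array): [41, 38, 45, 29, None, None, 49, 19, 31, None, None, None, 23, None, 36, None, 25, None, None, None, 26]
Compute height bottom-up (empty subtree = -1):
  height(26) = 1 + max(-1, -1) = 0
  height(25) = 1 + max(-1, 0) = 1
  height(23) = 1 + max(-1, 1) = 2
  height(19) = 1 + max(-1, 2) = 3
  height(36) = 1 + max(-1, -1) = 0
  height(31) = 1 + max(-1, 0) = 1
  height(29) = 1 + max(3, 1) = 4
  height(38) = 1 + max(4, -1) = 5
  height(49) = 1 + max(-1, -1) = 0
  height(45) = 1 + max(-1, 0) = 1
  height(41) = 1 + max(5, 1) = 6
Height = 6


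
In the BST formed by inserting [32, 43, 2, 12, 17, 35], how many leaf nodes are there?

Tree built from: [32, 43, 2, 12, 17, 35]
Tree (level-order array): [32, 2, 43, None, 12, 35, None, None, 17]
Rule: A leaf has 0 children.
Per-node child counts:
  node 32: 2 child(ren)
  node 2: 1 child(ren)
  node 12: 1 child(ren)
  node 17: 0 child(ren)
  node 43: 1 child(ren)
  node 35: 0 child(ren)
Matching nodes: [17, 35]
Count of leaf nodes: 2


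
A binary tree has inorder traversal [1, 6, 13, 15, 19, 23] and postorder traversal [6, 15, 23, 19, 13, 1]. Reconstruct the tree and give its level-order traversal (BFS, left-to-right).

Inorder:   [1, 6, 13, 15, 19, 23]
Postorder: [6, 15, 23, 19, 13, 1]
Algorithm: postorder visits root last, so walk postorder right-to-left;
each value is the root of the current inorder slice — split it at that
value, recurse on the right subtree first, then the left.
Recursive splits:
  root=1; inorder splits into left=[], right=[6, 13, 15, 19, 23]
  root=13; inorder splits into left=[6], right=[15, 19, 23]
  root=19; inorder splits into left=[15], right=[23]
  root=23; inorder splits into left=[], right=[]
  root=15; inorder splits into left=[], right=[]
  root=6; inorder splits into left=[], right=[]
Reconstructed level-order: [1, 13, 6, 19, 15, 23]


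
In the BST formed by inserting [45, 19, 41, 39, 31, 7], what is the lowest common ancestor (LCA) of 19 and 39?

Tree insertion order: [45, 19, 41, 39, 31, 7]
Tree (level-order array): [45, 19, None, 7, 41, None, None, 39, None, 31]
In a BST, the LCA of p=19, q=39 is the first node v on the
root-to-leaf path with p <= v <= q (go left if both < v, right if both > v).
Walk from root:
  at 45: both 19 and 39 < 45, go left
  at 19: 19 <= 19 <= 39, this is the LCA
LCA = 19


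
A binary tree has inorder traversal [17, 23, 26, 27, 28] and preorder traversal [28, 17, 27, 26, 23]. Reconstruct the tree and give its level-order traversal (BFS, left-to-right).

Inorder:  [17, 23, 26, 27, 28]
Preorder: [28, 17, 27, 26, 23]
Algorithm: preorder visits root first, so consume preorder in order;
for each root, split the current inorder slice at that value into
left-subtree inorder and right-subtree inorder, then recurse.
Recursive splits:
  root=28; inorder splits into left=[17, 23, 26, 27], right=[]
  root=17; inorder splits into left=[], right=[23, 26, 27]
  root=27; inorder splits into left=[23, 26], right=[]
  root=26; inorder splits into left=[23], right=[]
  root=23; inorder splits into left=[], right=[]
Reconstructed level-order: [28, 17, 27, 26, 23]


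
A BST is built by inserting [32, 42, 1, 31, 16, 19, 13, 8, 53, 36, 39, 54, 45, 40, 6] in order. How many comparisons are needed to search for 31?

Search path for 31: 32 -> 1 -> 31
Found: True
Comparisons: 3


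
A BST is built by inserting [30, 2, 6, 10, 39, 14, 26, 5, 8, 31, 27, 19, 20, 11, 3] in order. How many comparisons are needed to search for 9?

Search path for 9: 30 -> 2 -> 6 -> 10 -> 8
Found: False
Comparisons: 5


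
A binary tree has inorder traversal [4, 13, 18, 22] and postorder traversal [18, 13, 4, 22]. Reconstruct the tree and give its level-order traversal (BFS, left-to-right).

Inorder:   [4, 13, 18, 22]
Postorder: [18, 13, 4, 22]
Algorithm: postorder visits root last, so walk postorder right-to-left;
each value is the root of the current inorder slice — split it at that
value, recurse on the right subtree first, then the left.
Recursive splits:
  root=22; inorder splits into left=[4, 13, 18], right=[]
  root=4; inorder splits into left=[], right=[13, 18]
  root=13; inorder splits into left=[], right=[18]
  root=18; inorder splits into left=[], right=[]
Reconstructed level-order: [22, 4, 13, 18]


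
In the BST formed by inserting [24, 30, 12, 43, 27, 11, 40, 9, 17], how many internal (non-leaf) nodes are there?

Tree built from: [24, 30, 12, 43, 27, 11, 40, 9, 17]
Tree (level-order array): [24, 12, 30, 11, 17, 27, 43, 9, None, None, None, None, None, 40]
Rule: An internal node has at least one child.
Per-node child counts:
  node 24: 2 child(ren)
  node 12: 2 child(ren)
  node 11: 1 child(ren)
  node 9: 0 child(ren)
  node 17: 0 child(ren)
  node 30: 2 child(ren)
  node 27: 0 child(ren)
  node 43: 1 child(ren)
  node 40: 0 child(ren)
Matching nodes: [24, 12, 11, 30, 43]
Count of internal (non-leaf) nodes: 5


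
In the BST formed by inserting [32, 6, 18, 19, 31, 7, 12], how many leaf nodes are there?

Tree built from: [32, 6, 18, 19, 31, 7, 12]
Tree (level-order array): [32, 6, None, None, 18, 7, 19, None, 12, None, 31]
Rule: A leaf has 0 children.
Per-node child counts:
  node 32: 1 child(ren)
  node 6: 1 child(ren)
  node 18: 2 child(ren)
  node 7: 1 child(ren)
  node 12: 0 child(ren)
  node 19: 1 child(ren)
  node 31: 0 child(ren)
Matching nodes: [12, 31]
Count of leaf nodes: 2


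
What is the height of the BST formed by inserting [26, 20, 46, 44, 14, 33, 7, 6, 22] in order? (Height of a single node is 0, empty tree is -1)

Insertion order: [26, 20, 46, 44, 14, 33, 7, 6, 22]
Tree (level-order array): [26, 20, 46, 14, 22, 44, None, 7, None, None, None, 33, None, 6]
Compute height bottom-up (empty subtree = -1):
  height(6) = 1 + max(-1, -1) = 0
  height(7) = 1 + max(0, -1) = 1
  height(14) = 1 + max(1, -1) = 2
  height(22) = 1 + max(-1, -1) = 0
  height(20) = 1 + max(2, 0) = 3
  height(33) = 1 + max(-1, -1) = 0
  height(44) = 1 + max(0, -1) = 1
  height(46) = 1 + max(1, -1) = 2
  height(26) = 1 + max(3, 2) = 4
Height = 4


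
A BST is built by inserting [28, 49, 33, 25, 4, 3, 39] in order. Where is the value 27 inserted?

Starting tree (level order): [28, 25, 49, 4, None, 33, None, 3, None, None, 39]
Insertion path: 28 -> 25
Result: insert 27 as right child of 25
Final tree (level order): [28, 25, 49, 4, 27, 33, None, 3, None, None, None, None, 39]


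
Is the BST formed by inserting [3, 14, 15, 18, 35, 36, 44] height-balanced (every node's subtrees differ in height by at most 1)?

Tree (level-order array): [3, None, 14, None, 15, None, 18, None, 35, None, 36, None, 44]
Definition: a tree is height-balanced if, at every node, |h(left) - h(right)| <= 1 (empty subtree has height -1).
Bottom-up per-node check:
  node 44: h_left=-1, h_right=-1, diff=0 [OK], height=0
  node 36: h_left=-1, h_right=0, diff=1 [OK], height=1
  node 35: h_left=-1, h_right=1, diff=2 [FAIL (|-1-1|=2 > 1)], height=2
  node 18: h_left=-1, h_right=2, diff=3 [FAIL (|-1-2|=3 > 1)], height=3
  node 15: h_left=-1, h_right=3, diff=4 [FAIL (|-1-3|=4 > 1)], height=4
  node 14: h_left=-1, h_right=4, diff=5 [FAIL (|-1-4|=5 > 1)], height=5
  node 3: h_left=-1, h_right=5, diff=6 [FAIL (|-1-5|=6 > 1)], height=6
Node 35 violates the condition: |-1 - 1| = 2 > 1.
Result: Not balanced


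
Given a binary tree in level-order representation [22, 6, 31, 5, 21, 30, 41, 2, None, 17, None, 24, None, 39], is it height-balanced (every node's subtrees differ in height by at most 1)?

Tree (level-order array): [22, 6, 31, 5, 21, 30, 41, 2, None, 17, None, 24, None, 39]
Definition: a tree is height-balanced if, at every node, |h(left) - h(right)| <= 1 (empty subtree has height -1).
Bottom-up per-node check:
  node 2: h_left=-1, h_right=-1, diff=0 [OK], height=0
  node 5: h_left=0, h_right=-1, diff=1 [OK], height=1
  node 17: h_left=-1, h_right=-1, diff=0 [OK], height=0
  node 21: h_left=0, h_right=-1, diff=1 [OK], height=1
  node 6: h_left=1, h_right=1, diff=0 [OK], height=2
  node 24: h_left=-1, h_right=-1, diff=0 [OK], height=0
  node 30: h_left=0, h_right=-1, diff=1 [OK], height=1
  node 39: h_left=-1, h_right=-1, diff=0 [OK], height=0
  node 41: h_left=0, h_right=-1, diff=1 [OK], height=1
  node 31: h_left=1, h_right=1, diff=0 [OK], height=2
  node 22: h_left=2, h_right=2, diff=0 [OK], height=3
All nodes satisfy the balance condition.
Result: Balanced


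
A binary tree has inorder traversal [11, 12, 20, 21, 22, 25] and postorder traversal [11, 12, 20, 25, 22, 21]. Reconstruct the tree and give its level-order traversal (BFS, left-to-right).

Inorder:   [11, 12, 20, 21, 22, 25]
Postorder: [11, 12, 20, 25, 22, 21]
Algorithm: postorder visits root last, so walk postorder right-to-left;
each value is the root of the current inorder slice — split it at that
value, recurse on the right subtree first, then the left.
Recursive splits:
  root=21; inorder splits into left=[11, 12, 20], right=[22, 25]
  root=22; inorder splits into left=[], right=[25]
  root=25; inorder splits into left=[], right=[]
  root=20; inorder splits into left=[11, 12], right=[]
  root=12; inorder splits into left=[11], right=[]
  root=11; inorder splits into left=[], right=[]
Reconstructed level-order: [21, 20, 22, 12, 25, 11]


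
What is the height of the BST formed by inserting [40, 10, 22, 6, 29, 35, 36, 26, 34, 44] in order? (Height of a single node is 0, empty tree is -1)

Insertion order: [40, 10, 22, 6, 29, 35, 36, 26, 34, 44]
Tree (level-order array): [40, 10, 44, 6, 22, None, None, None, None, None, 29, 26, 35, None, None, 34, 36]
Compute height bottom-up (empty subtree = -1):
  height(6) = 1 + max(-1, -1) = 0
  height(26) = 1 + max(-1, -1) = 0
  height(34) = 1 + max(-1, -1) = 0
  height(36) = 1 + max(-1, -1) = 0
  height(35) = 1 + max(0, 0) = 1
  height(29) = 1 + max(0, 1) = 2
  height(22) = 1 + max(-1, 2) = 3
  height(10) = 1 + max(0, 3) = 4
  height(44) = 1 + max(-1, -1) = 0
  height(40) = 1 + max(4, 0) = 5
Height = 5


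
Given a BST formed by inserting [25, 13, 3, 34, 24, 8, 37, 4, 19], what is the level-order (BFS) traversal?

Tree insertion order: [25, 13, 3, 34, 24, 8, 37, 4, 19]
Tree (level-order array): [25, 13, 34, 3, 24, None, 37, None, 8, 19, None, None, None, 4]
BFS from the root, enqueuing left then right child of each popped node:
  queue [25] -> pop 25, enqueue [13, 34], visited so far: [25]
  queue [13, 34] -> pop 13, enqueue [3, 24], visited so far: [25, 13]
  queue [34, 3, 24] -> pop 34, enqueue [37], visited so far: [25, 13, 34]
  queue [3, 24, 37] -> pop 3, enqueue [8], visited so far: [25, 13, 34, 3]
  queue [24, 37, 8] -> pop 24, enqueue [19], visited so far: [25, 13, 34, 3, 24]
  queue [37, 8, 19] -> pop 37, enqueue [none], visited so far: [25, 13, 34, 3, 24, 37]
  queue [8, 19] -> pop 8, enqueue [4], visited so far: [25, 13, 34, 3, 24, 37, 8]
  queue [19, 4] -> pop 19, enqueue [none], visited so far: [25, 13, 34, 3, 24, 37, 8, 19]
  queue [4] -> pop 4, enqueue [none], visited so far: [25, 13, 34, 3, 24, 37, 8, 19, 4]
Result: [25, 13, 34, 3, 24, 37, 8, 19, 4]


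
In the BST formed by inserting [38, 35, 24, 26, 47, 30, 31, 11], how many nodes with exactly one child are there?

Tree built from: [38, 35, 24, 26, 47, 30, 31, 11]
Tree (level-order array): [38, 35, 47, 24, None, None, None, 11, 26, None, None, None, 30, None, 31]
Rule: These are nodes with exactly 1 non-null child.
Per-node child counts:
  node 38: 2 child(ren)
  node 35: 1 child(ren)
  node 24: 2 child(ren)
  node 11: 0 child(ren)
  node 26: 1 child(ren)
  node 30: 1 child(ren)
  node 31: 0 child(ren)
  node 47: 0 child(ren)
Matching nodes: [35, 26, 30]
Count of nodes with exactly one child: 3


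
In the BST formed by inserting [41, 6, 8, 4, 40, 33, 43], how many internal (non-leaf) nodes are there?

Tree built from: [41, 6, 8, 4, 40, 33, 43]
Tree (level-order array): [41, 6, 43, 4, 8, None, None, None, None, None, 40, 33]
Rule: An internal node has at least one child.
Per-node child counts:
  node 41: 2 child(ren)
  node 6: 2 child(ren)
  node 4: 0 child(ren)
  node 8: 1 child(ren)
  node 40: 1 child(ren)
  node 33: 0 child(ren)
  node 43: 0 child(ren)
Matching nodes: [41, 6, 8, 40]
Count of internal (non-leaf) nodes: 4


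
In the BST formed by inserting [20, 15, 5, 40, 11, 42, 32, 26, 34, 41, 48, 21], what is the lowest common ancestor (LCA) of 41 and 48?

Tree insertion order: [20, 15, 5, 40, 11, 42, 32, 26, 34, 41, 48, 21]
Tree (level-order array): [20, 15, 40, 5, None, 32, 42, None, 11, 26, 34, 41, 48, None, None, 21]
In a BST, the LCA of p=41, q=48 is the first node v on the
root-to-leaf path with p <= v <= q (go left if both < v, right if both > v).
Walk from root:
  at 20: both 41 and 48 > 20, go right
  at 40: both 41 and 48 > 40, go right
  at 42: 41 <= 42 <= 48, this is the LCA
LCA = 42


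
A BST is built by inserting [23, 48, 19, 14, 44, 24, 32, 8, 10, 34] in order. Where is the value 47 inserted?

Starting tree (level order): [23, 19, 48, 14, None, 44, None, 8, None, 24, None, None, 10, None, 32, None, None, None, 34]
Insertion path: 23 -> 48 -> 44
Result: insert 47 as right child of 44
Final tree (level order): [23, 19, 48, 14, None, 44, None, 8, None, 24, 47, None, 10, None, 32, None, None, None, None, None, 34]


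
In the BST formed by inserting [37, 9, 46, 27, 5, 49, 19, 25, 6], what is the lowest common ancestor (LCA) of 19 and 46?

Tree insertion order: [37, 9, 46, 27, 5, 49, 19, 25, 6]
Tree (level-order array): [37, 9, 46, 5, 27, None, 49, None, 6, 19, None, None, None, None, None, None, 25]
In a BST, the LCA of p=19, q=46 is the first node v on the
root-to-leaf path with p <= v <= q (go left if both < v, right if both > v).
Walk from root:
  at 37: 19 <= 37 <= 46, this is the LCA
LCA = 37


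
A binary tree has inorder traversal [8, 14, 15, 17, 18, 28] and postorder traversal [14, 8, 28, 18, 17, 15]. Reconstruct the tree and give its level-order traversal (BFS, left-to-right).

Inorder:   [8, 14, 15, 17, 18, 28]
Postorder: [14, 8, 28, 18, 17, 15]
Algorithm: postorder visits root last, so walk postorder right-to-left;
each value is the root of the current inorder slice — split it at that
value, recurse on the right subtree first, then the left.
Recursive splits:
  root=15; inorder splits into left=[8, 14], right=[17, 18, 28]
  root=17; inorder splits into left=[], right=[18, 28]
  root=18; inorder splits into left=[], right=[28]
  root=28; inorder splits into left=[], right=[]
  root=8; inorder splits into left=[], right=[14]
  root=14; inorder splits into left=[], right=[]
Reconstructed level-order: [15, 8, 17, 14, 18, 28]


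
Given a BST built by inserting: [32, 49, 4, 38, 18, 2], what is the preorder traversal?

Tree insertion order: [32, 49, 4, 38, 18, 2]
Tree (level-order array): [32, 4, 49, 2, 18, 38]
Preorder traversal: [32, 4, 2, 18, 49, 38]


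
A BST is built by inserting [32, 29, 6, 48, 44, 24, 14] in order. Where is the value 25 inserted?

Starting tree (level order): [32, 29, 48, 6, None, 44, None, None, 24, None, None, 14]
Insertion path: 32 -> 29 -> 6 -> 24
Result: insert 25 as right child of 24
Final tree (level order): [32, 29, 48, 6, None, 44, None, None, 24, None, None, 14, 25]
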